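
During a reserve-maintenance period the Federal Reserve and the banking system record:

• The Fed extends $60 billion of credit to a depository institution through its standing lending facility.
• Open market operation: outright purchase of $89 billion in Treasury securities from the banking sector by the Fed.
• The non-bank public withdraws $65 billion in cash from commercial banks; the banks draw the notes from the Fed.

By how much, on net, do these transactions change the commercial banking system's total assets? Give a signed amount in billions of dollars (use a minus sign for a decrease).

-$5 billion

Discount-window loan $60 billion: bank balance sheets expand → +$60B.
OMO purchase (from banks) $89 billion: just an asset swap on bank balance sheets → 0.
Currency withdrawal $65 billion: bank balance sheets shrink → −$65B.
Net: 60 + 0 − 65 = -$5 billion.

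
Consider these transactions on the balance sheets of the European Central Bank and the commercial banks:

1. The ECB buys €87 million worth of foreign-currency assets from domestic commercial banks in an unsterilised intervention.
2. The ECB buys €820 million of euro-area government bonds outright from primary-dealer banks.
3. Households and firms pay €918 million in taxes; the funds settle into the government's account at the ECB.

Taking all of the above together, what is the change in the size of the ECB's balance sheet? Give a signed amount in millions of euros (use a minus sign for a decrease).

ECB balance sheet:
  Assets:      Securities +€820M, Foreign assets +€87M
  Liabilities: Bank reserves −€11M, Government deposits +€918M
Change in total ECB assets = +€907 million.

+€907 million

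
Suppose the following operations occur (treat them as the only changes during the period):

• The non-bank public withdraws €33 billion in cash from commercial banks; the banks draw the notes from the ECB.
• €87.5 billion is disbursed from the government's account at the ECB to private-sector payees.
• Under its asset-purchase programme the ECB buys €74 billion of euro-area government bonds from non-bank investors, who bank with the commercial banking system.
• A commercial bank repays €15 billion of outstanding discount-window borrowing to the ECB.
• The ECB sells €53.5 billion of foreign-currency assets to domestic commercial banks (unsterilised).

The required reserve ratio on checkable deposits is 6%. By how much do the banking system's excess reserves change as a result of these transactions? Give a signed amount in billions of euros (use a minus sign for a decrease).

Currency withdrawal €33 billion: reserves −€33B, deposits −€33B.
Government spending €87.5 billion: reserves +€87.5B, deposits +€87.5B.
Asset purchase (from non-banks) €74 billion: reserves +€74B, deposits +€74B.
Discount-window repayment €15 billion: reserves −€15B, deposits 0.
FX sale €53.5 billion: reserves −€53.5B, deposits 0.
Totals: Δreserves = +€60B, Δdeposits = +€128.5B.
Δrequired reserves = 6% × +€128.5B = +€7.71B.
Δexcess reserves = Δreserves − Δrequired = +€60B − (+€7.71B) = +€52.29 billion.

+€52.29 billion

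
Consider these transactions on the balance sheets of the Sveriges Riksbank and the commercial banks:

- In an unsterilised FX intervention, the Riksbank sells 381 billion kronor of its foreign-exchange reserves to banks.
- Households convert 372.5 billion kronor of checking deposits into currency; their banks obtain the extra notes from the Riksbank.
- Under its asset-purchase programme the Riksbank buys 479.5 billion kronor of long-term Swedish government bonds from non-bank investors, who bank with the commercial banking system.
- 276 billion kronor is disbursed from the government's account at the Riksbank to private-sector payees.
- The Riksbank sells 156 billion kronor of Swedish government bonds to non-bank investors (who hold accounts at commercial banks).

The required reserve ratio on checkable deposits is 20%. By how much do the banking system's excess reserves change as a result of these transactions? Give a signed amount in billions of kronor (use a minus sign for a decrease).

-199.4 billion

FX sale 381 billion kronor: reserves −381B, deposits 0.
Currency withdrawal 372.5 billion kronor: reserves −372.5B, deposits −372.5B.
Asset purchase (from non-banks) 479.5 billion kronor: reserves +479.5B, deposits +479.5B.
Government spending 276 billion kronor: reserves +276B, deposits +276B.
Asset sale (to non-banks) 156 billion kronor: reserves −156B, deposits −156B.
Totals: Δreserves = −154B, Δdeposits = +227B.
Δrequired reserves = 20% × +227B = +45.4B.
Δexcess reserves = Δreserves − Δrequired = −154B − (+45.4B) = -199.4 billion.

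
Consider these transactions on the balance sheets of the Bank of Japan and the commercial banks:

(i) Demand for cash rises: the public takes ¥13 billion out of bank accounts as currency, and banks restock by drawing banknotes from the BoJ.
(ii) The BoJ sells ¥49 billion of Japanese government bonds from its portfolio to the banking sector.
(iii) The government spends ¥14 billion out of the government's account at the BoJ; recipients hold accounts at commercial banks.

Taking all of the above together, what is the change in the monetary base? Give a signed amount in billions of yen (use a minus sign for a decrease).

BoJ balance sheet:
  Assets:      Securities −¥49B
  Liabilities: Bank reserves −¥48B, Currency in circulation +¥13B, Government deposits −¥14B
Commercial banking system:
  Assets:      Reserves at CB −¥48B, Securities +¥49B
  Liabilities: Checkable deposits +¥1B
Monetary base = currency + reserves: +¥13B + (−¥48B) = -¥35 billion.

-¥35 billion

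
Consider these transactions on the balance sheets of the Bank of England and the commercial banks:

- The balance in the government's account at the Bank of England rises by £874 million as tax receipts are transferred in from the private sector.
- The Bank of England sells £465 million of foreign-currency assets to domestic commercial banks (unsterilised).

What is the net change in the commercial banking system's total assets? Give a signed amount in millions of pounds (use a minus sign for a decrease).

Government account inflow £874 million: bank balance sheets shrink → −£874M.
FX sale £465 million: just an asset swap on bank balance sheets → 0.
Net: −874 + 0 = -£874 million.

-£874 million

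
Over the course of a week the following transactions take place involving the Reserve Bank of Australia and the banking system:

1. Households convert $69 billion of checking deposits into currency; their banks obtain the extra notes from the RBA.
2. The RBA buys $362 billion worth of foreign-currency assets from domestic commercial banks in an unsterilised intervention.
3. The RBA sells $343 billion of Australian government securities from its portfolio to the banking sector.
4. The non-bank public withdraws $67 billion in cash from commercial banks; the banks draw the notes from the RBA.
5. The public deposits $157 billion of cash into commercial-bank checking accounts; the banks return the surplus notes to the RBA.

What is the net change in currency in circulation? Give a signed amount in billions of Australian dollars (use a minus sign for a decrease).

-$21 billion

RBA balance sheet:
  Assets:      Securities −$343B, Foreign assets +$362B
  Liabilities: Bank reserves +$40B, Currency in circulation −$21B
So the change in currency in circulation is -$21 billion.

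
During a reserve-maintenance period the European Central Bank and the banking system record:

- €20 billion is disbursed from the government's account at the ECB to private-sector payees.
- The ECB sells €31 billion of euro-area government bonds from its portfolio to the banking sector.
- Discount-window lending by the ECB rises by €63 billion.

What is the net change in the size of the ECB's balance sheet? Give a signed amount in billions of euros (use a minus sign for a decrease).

+€32 billion

Government spending €20 billion: only the composition of liabilities changes → 0.
OMO sale (to banks) €31 billion: an ECB asset is shed → −€31B.
Discount-window loan €63 billion: an ECB asset is acquired → +€63B.
Net: 0 − 31 + 63 = +€32 billion.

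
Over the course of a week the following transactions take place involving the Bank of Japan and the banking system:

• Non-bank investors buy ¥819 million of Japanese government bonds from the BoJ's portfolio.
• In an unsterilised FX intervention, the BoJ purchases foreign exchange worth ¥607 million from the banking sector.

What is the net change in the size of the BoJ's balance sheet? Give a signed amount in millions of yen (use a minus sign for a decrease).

-¥212 million

BoJ balance sheet:
  Assets:      Securities −¥819M, Foreign assets +¥607M
  Liabilities: Bank reserves −¥212M
Change in total BoJ assets = -¥212 million.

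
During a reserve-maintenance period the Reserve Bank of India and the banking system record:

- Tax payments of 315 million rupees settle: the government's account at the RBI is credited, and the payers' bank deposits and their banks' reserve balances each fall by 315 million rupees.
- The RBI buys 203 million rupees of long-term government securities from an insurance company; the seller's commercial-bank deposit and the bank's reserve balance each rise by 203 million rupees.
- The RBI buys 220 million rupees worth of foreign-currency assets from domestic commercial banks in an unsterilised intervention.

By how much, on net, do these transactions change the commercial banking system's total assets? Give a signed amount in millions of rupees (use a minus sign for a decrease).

RBI balance sheet:
  Assets:      Securities +203M, Foreign assets +220M
  Liabilities: Bank reserves +108M, Government deposits +315M
Commercial banking system:
  Assets:      Reserves at CB +108M, Foreign assets −220M
  Liabilities: Checkable deposits −112M
Change in total bank assets = -112 million.

-112 million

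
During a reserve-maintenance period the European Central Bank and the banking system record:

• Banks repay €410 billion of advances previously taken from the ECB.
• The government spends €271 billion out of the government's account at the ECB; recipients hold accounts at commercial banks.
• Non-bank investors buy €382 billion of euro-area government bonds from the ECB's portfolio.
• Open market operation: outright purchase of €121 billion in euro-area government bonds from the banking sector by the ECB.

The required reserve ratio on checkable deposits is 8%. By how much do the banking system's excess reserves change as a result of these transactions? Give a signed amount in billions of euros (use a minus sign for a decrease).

-€391.12 billion

Discount-window repayment €410 billion: reserves −€410B, deposits 0.
Government spending €271 billion: reserves +€271B, deposits +€271B.
Asset sale (to non-banks) €382 billion: reserves −€382B, deposits −€382B.
OMO purchase (from banks) €121 billion: reserves +€121B, deposits 0.
Totals: Δreserves = −€400B, Δdeposits = −€111B.
Δrequired reserves = 8% × −€111B = −€8.88B.
Δexcess reserves = Δreserves − Δrequired = −€400B − (−€8.88B) = -€391.12 billion.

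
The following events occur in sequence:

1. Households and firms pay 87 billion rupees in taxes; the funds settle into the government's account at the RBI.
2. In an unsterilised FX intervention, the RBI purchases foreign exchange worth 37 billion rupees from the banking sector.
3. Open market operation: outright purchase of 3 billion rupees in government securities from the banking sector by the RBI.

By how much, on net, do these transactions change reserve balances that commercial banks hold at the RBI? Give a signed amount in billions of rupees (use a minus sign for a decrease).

-47 billion

Government account inflow 87 billion rupees: funds move from bank reserves into the government account → −87B.
FX purchase 37 billion rupees: the RBI pays by crediting reserve accounts → +37B.
OMO purchase (from banks) 3 billion rupees: the RBI pays by crediting reserve accounts → +3B.
Net: −87 + 37 + 3 = -47 billion.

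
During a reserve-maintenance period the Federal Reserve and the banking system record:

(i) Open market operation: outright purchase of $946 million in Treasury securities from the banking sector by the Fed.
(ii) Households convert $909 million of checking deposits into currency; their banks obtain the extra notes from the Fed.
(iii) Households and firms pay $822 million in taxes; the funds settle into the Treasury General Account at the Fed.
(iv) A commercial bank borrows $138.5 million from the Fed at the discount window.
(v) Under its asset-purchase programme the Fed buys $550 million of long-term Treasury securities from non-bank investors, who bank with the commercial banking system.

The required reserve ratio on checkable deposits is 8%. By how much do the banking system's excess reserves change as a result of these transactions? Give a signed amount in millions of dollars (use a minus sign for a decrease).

OMO purchase (from banks) $946 million: reserves +$946M, deposits 0.
Currency withdrawal $909 million: reserves −$909M, deposits −$909M.
Government account inflow $822 million: reserves −$822M, deposits −$822M.
Discount-window loan $138.5 million: reserves +$138.5M, deposits 0.
Asset purchase (from non-banks) $550 million: reserves +$550M, deposits +$550M.
Totals: Δreserves = −$96.5M, Δdeposits = −$1181M.
Δrequired reserves = 8% × −$1181M = −$94.48M.
Δexcess reserves = Δreserves − Δrequired = −$96.5M − (−$94.48M) = -$2.02 million.

-$2.02 million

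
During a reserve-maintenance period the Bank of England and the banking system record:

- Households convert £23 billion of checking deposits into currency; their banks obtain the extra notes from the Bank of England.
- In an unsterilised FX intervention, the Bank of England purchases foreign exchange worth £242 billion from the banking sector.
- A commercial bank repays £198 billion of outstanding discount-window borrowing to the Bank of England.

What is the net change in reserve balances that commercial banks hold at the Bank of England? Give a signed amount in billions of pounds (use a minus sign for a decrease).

+£21 billion

Bank of England balance sheet:
  Assets:      Loans to banks −£198B, Foreign assets +£242B
  Liabilities: Bank reserves +£21B, Currency in circulation +£23B
So the change in reserve balances that commercial banks hold at the Bank of England is +£21 billion.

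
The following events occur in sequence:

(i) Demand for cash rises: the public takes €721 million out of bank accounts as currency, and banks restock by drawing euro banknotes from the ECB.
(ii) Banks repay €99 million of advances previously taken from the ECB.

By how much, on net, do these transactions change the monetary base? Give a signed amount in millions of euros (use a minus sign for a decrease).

-€99 million

Currency withdrawal €721 million: just a shift between currency and reserves — both are base money → 0.
Discount-window repayment €99 million: ECB balance sheet contracts → −€99M.
Net: 0 − 99 = -€99 million.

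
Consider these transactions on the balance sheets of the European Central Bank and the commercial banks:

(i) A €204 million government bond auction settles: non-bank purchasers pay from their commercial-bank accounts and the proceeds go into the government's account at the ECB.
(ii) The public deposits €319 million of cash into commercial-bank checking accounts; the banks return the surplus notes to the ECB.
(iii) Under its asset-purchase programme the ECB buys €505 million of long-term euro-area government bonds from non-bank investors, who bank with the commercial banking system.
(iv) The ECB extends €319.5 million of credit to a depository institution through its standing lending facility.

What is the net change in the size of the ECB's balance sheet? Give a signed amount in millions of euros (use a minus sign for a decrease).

+€824.5 million

Government account inflow €204 million: only the composition of liabilities changes → 0.
Currency deposit €319 million: only the composition of liabilities changes → 0.
Asset purchase (from non-banks) €505 million: an ECB asset is acquired → +€505M.
Discount-window loan €319.5 million: an ECB asset is acquired → +€319.5M.
Net: 0 + 0 + 505 + 319.5 = +€824.5 million.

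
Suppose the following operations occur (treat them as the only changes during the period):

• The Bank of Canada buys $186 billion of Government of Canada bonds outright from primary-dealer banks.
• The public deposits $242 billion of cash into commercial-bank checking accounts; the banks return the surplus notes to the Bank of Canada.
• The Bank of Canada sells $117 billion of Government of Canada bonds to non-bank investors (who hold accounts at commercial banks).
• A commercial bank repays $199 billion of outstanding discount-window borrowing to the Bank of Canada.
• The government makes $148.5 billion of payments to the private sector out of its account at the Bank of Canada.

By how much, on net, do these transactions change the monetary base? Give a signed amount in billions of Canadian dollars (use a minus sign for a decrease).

+$18.5 billion

OMO purchase (from banks) $186 billion: Bank of Canada balance sheet expands → +$186B.
Currency deposit $242 billion: just a shift between currency and reserves — both are base money → 0.
Asset sale (to non-banks) $117 billion: Bank of Canada balance sheet contracts → −$117B.
Discount-window repayment $199 billion: Bank of Canada balance sheet contracts → −$199B.
Government spending $148.5 billion: a non-base liability converts back to reserves → +$148.5B.
Net: 186 + 0 − 117 − 199 + 148.5 = +$18.5 billion.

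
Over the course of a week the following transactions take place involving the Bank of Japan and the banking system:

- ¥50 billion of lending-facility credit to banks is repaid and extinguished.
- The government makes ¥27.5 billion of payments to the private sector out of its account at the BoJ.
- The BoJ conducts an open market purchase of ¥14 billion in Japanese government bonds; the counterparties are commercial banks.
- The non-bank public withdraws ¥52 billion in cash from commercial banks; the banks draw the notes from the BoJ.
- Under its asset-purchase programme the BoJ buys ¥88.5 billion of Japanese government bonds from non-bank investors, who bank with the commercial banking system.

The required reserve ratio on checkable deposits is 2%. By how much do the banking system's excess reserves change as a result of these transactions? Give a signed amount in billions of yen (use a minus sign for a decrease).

Discount-window repayment ¥50 billion: reserves −¥50B, deposits 0.
Government spending ¥27.5 billion: reserves +¥27.5B, deposits +¥27.5B.
OMO purchase (from banks) ¥14 billion: reserves +¥14B, deposits 0.
Currency withdrawal ¥52 billion: reserves −¥52B, deposits −¥52B.
Asset purchase (from non-banks) ¥88.5 billion: reserves +¥88.5B, deposits +¥88.5B.
Totals: Δreserves = +¥28B, Δdeposits = +¥64B.
Δrequired reserves = 2% × +¥64B = +¥1.28B.
Δexcess reserves = Δreserves − Δrequired = +¥28B − (+¥1.28B) = +¥26.72 billion.

+¥26.72 billion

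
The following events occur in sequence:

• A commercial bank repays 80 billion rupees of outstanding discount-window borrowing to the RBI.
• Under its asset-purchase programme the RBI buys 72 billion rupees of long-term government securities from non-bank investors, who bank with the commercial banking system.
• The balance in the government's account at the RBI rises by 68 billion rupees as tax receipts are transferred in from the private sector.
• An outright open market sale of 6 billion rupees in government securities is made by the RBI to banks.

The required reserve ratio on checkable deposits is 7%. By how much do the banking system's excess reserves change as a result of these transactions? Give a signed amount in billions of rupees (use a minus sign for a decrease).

Discount-window repayment 80 billion rupees: reserves −80B, deposits 0.
Asset purchase (from non-banks) 72 billion rupees: reserves +72B, deposits +72B.
Government account inflow 68 billion rupees: reserves −68B, deposits −68B.
OMO sale (to banks) 6 billion rupees: reserves −6B, deposits 0.
Totals: Δreserves = −82B, Δdeposits = +4B.
Δrequired reserves = 7% × +4B = +0.28B.
Δexcess reserves = Δreserves − Δrequired = −82B − (+0.28B) = -82.28 billion.

-82.28 billion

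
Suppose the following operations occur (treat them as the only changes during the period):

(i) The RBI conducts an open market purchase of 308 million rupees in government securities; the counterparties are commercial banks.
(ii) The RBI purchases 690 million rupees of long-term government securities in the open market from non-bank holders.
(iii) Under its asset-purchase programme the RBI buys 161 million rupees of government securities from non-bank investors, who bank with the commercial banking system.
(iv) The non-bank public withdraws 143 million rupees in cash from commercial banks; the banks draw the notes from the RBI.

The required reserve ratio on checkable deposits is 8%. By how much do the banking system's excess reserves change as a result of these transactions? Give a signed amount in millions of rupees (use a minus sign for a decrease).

+959.36 million

OMO purchase (from banks) 308 million rupees: reserves +308M, deposits 0.
Asset purchase (from non-banks) 690 million rupees: reserves +690M, deposits +690M.
Asset purchase (from non-banks) 161 million rupees: reserves +161M, deposits +161M.
Currency withdrawal 143 million rupees: reserves −143M, deposits −143M.
Totals: Δreserves = +1016M, Δdeposits = +708M.
Δrequired reserves = 8% × +708M = +56.64M.
Δexcess reserves = Δreserves − Δrequired = +1016M − (+56.64M) = +959.36 million.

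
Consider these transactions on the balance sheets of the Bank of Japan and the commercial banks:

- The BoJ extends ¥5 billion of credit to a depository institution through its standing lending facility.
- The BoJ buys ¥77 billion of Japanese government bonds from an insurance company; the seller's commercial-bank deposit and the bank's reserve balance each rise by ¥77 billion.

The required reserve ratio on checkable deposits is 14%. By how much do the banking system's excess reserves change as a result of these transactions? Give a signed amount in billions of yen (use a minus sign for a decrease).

Discount-window loan ¥5 billion: reserves +¥5B, deposits 0.
Asset purchase (from non-banks) ¥77 billion: reserves +¥77B, deposits +¥77B.
Totals: Δreserves = +¥82B, Δdeposits = +¥77B.
Δrequired reserves = 14% × +¥77B = +¥10.78B.
Δexcess reserves = Δreserves − Δrequired = +¥82B − (+¥10.78B) = +¥71.22 billion.

+¥71.22 billion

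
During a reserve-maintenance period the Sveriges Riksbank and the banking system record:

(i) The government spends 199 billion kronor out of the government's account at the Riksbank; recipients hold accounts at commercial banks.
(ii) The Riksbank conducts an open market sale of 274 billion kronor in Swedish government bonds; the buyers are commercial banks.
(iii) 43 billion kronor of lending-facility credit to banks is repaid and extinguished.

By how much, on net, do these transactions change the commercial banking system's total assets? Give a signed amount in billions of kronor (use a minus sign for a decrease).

+156 billion

Government spending 199 billion kronor: bank balance sheets expand → +199B.
OMO sale (to banks) 274 billion kronor: just an asset swap on bank balance sheets → 0.
Discount-window repayment 43 billion kronor: bank balance sheets shrink → −43B.
Net: 199 + 0 − 43 = +156 billion.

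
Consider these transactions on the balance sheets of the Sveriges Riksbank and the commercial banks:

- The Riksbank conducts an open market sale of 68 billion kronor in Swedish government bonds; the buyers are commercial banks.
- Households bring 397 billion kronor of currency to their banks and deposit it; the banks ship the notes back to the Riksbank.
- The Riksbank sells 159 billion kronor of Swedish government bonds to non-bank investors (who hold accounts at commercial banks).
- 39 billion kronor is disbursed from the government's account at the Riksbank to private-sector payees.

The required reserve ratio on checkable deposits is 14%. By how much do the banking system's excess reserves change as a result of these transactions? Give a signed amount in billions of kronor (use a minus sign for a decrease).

OMO sale (to banks) 68 billion kronor: reserves −68B, deposits 0.
Currency deposit 397 billion kronor: reserves +397B, deposits +397B.
Asset sale (to non-banks) 159 billion kronor: reserves −159B, deposits −159B.
Government spending 39 billion kronor: reserves +39B, deposits +39B.
Totals: Δreserves = +209B, Δdeposits = +277B.
Δrequired reserves = 14% × +277B = +38.78B.
Δexcess reserves = Δreserves − Δrequired = +209B − (+38.78B) = +170.22 billion.

+170.22 billion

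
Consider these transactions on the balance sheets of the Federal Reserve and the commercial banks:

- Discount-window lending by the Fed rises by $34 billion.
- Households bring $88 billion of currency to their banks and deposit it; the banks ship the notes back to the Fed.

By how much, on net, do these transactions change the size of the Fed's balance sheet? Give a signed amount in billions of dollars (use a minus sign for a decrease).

Fed balance sheet:
  Assets:      Loans to banks +$34B
  Liabilities: Bank reserves +$122B, Currency in circulation −$88B
Change in total Fed assets = +$34 billion.

+$34 billion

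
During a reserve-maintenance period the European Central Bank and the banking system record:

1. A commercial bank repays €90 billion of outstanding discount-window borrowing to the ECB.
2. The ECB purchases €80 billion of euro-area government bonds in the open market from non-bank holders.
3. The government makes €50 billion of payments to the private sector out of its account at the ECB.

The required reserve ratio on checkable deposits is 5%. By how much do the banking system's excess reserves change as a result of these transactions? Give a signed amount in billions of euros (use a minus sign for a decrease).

Discount-window repayment €90 billion: reserves −€90B, deposits 0.
Asset purchase (from non-banks) €80 billion: reserves +€80B, deposits +€80B.
Government spending €50 billion: reserves +€50B, deposits +€50B.
Totals: Δreserves = +€40B, Δdeposits = +€130B.
Δrequired reserves = 5% × +€130B = +€6.5B.
Δexcess reserves = Δreserves − Δrequired = +€40B − (+€6.5B) = +€33.5 billion.

+€33.5 billion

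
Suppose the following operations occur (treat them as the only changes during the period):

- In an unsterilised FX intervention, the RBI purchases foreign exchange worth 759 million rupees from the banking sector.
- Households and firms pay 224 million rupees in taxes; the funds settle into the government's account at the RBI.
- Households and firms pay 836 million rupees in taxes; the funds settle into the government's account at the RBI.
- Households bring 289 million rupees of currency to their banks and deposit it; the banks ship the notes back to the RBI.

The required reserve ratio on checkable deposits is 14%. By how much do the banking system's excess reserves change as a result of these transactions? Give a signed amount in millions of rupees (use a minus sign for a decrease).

+95.94 million

FX purchase 759 million rupees: reserves +759M, deposits 0.
Government account inflow 224 million rupees: reserves −224M, deposits −224M.
Government account inflow 836 million rupees: reserves −836M, deposits −836M.
Currency deposit 289 million rupees: reserves +289M, deposits +289M.
Totals: Δreserves = −12M, Δdeposits = −771M.
Δrequired reserves = 14% × −771M = −107.94M.
Δexcess reserves = Δreserves − Δrequired = −12M − (−107.94M) = +95.94 million.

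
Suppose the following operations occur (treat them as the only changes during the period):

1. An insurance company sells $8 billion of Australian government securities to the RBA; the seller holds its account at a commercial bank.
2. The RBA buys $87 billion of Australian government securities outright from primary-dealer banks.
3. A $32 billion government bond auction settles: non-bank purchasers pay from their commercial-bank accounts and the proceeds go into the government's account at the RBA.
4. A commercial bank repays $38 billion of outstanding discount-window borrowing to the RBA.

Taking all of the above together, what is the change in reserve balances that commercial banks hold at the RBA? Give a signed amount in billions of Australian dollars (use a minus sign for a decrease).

+$25 billion

Asset purchase (from non-banks) $8 billion: the RBA pays by crediting reserve accounts → +$8B.
OMO purchase (from banks) $87 billion: the RBA pays by crediting reserve accounts → +$87B.
Government account inflow $32 billion: funds move from bank reserves into the government account → −$32B.
Discount-window repayment $38 billion: repayment is debited from reserves → −$38B.
Net: 8 + 87 − 32 − 38 = +$25 billion.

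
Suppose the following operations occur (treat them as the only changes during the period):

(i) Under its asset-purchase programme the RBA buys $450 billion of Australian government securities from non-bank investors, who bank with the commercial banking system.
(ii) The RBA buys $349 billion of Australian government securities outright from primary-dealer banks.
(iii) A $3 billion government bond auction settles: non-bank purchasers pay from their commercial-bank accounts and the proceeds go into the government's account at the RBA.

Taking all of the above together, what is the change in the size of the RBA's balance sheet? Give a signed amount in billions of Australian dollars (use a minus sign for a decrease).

RBA balance sheet:
  Assets:      Securities +$799B
  Liabilities: Bank reserves +$796B, Government deposits +$3B
Change in total RBA assets = +$799 billion.

+$799 billion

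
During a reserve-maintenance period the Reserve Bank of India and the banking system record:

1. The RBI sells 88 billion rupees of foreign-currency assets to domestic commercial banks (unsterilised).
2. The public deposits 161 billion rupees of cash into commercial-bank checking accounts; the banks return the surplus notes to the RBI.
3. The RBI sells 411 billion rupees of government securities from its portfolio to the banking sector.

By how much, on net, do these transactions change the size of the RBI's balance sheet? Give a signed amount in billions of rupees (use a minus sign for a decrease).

-499 billion

FX sale 88 billion rupees: an RBI asset is shed → −88B.
Currency deposit 161 billion rupees: only the composition of liabilities changes → 0.
OMO sale (to banks) 411 billion rupees: an RBI asset is shed → −411B.
Net: −88 + 0 − 411 = -499 billion.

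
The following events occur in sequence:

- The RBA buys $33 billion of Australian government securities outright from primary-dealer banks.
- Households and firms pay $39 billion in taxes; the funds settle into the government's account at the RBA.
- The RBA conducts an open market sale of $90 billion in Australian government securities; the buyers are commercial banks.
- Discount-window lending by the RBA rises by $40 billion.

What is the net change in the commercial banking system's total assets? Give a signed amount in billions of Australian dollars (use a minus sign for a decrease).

OMO purchase (from banks) $33 billion: just an asset swap on bank balance sheets → 0.
Government account inflow $39 billion: bank balance sheets shrink → −$39B.
OMO sale (to banks) $90 billion: just an asset swap on bank balance sheets → 0.
Discount-window loan $40 billion: bank balance sheets expand → +$40B.
Net: 0 − 39 + 0 + 40 = +$1 billion.

+$1 billion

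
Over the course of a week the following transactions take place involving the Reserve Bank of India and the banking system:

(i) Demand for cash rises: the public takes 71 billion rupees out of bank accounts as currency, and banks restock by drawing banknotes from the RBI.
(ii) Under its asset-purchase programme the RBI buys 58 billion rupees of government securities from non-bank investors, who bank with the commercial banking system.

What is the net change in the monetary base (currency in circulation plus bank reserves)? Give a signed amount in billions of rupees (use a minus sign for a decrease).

+58 billion

RBI balance sheet:
  Assets:      Securities +58B
  Liabilities: Bank reserves −13B, Currency in circulation +71B
Commercial banking system:
  Assets:      Reserves at CB −13B
  Liabilities: Checkable deposits −13B
Monetary base = currency + reserves: +71B + (−13B) = +58 billion.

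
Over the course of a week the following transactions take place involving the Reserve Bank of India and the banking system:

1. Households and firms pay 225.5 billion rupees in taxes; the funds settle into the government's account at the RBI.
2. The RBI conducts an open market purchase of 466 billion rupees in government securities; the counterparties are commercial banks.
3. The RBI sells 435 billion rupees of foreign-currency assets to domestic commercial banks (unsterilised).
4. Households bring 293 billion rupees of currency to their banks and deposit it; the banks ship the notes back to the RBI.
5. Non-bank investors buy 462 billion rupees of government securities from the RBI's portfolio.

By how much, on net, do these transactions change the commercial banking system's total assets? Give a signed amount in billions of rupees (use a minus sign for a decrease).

-394.5 billion

RBI balance sheet:
  Assets:      Securities +4B, Foreign assets −435B
  Liabilities: Bank reserves −363.5B, Currency in circulation −293B, Government deposits +225.5B
Commercial banking system:
  Assets:      Reserves at CB −363.5B, Securities −466B, Foreign assets +435B
  Liabilities: Checkable deposits −394.5B
Change in total bank assets = -394.5 billion.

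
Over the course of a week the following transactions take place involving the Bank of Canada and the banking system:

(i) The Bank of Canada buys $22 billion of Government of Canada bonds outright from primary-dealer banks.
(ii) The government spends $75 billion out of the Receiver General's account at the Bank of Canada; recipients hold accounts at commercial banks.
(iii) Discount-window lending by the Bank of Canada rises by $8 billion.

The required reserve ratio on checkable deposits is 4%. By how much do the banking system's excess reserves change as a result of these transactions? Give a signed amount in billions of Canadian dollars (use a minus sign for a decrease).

+$102 billion

OMO purchase (from banks) $22 billion: reserves +$22B, deposits 0.
Government spending $75 billion: reserves +$75B, deposits +$75B.
Discount-window loan $8 billion: reserves +$8B, deposits 0.
Totals: Δreserves = +$105B, Δdeposits = +$75B.
Δrequired reserves = 4% × +$75B = +$3B.
Δexcess reserves = Δreserves − Δrequired = +$105B − (+$3B) = +$102 billion.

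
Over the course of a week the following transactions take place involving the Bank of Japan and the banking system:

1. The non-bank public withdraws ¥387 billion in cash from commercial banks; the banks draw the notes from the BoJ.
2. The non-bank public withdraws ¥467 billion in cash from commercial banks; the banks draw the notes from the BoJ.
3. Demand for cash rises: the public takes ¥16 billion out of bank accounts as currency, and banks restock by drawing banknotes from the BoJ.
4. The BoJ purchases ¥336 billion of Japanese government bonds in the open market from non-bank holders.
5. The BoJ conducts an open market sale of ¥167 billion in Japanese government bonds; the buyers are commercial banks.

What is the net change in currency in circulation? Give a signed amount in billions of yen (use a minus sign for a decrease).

Currency withdrawal ¥387 billion: notes leave the central bank → +¥387B.
Currency withdrawal ¥467 billion: notes leave the central bank → +¥467B.
Currency withdrawal ¥16 billion: notes leave the central bank → +¥16B.
Asset purchase (from non-banks) ¥336 billion: no currency enters or leaves circulation → 0.
OMO sale (to banks) ¥167 billion: no currency enters or leaves circulation → 0.
Net: 387 + 467 + 16 + 0 + 0 = +¥870 billion.

+¥870 billion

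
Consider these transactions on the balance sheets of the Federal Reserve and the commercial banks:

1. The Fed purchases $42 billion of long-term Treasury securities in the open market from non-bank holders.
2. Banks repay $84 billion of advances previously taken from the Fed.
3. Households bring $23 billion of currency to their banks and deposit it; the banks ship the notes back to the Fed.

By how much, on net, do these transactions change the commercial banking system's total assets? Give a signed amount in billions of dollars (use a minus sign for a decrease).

Asset purchase (from non-banks) $42 billion: bank balance sheets expand → +$42B.
Discount-window repayment $84 billion: bank balance sheets shrink → −$84B.
Currency deposit $23 billion: bank balance sheets expand → +$23B.
Net: 42 − 84 + 23 = -$19 billion.

-$19 billion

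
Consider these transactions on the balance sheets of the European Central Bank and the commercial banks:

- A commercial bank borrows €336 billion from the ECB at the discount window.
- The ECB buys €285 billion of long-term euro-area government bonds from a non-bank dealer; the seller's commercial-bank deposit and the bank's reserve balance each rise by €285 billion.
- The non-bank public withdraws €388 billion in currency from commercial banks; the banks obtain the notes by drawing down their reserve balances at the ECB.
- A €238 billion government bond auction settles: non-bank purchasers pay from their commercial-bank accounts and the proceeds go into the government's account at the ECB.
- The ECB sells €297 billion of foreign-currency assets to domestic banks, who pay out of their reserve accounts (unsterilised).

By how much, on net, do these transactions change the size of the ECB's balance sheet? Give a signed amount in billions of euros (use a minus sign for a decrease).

+€324 billion

Discount-window loan €336 billion: an ECB asset is acquired → +€336B.
Asset purchase (from non-banks) €285 billion: an ECB asset is acquired → +€285B.
Currency withdrawal €388 billion: only the composition of liabilities changes → 0.
Government account inflow €238 billion: only the composition of liabilities changes → 0.
FX sale €297 billion: an ECB asset is shed → −€297B.
Net: 336 + 285 + 0 + 0 − 297 = +€324 billion.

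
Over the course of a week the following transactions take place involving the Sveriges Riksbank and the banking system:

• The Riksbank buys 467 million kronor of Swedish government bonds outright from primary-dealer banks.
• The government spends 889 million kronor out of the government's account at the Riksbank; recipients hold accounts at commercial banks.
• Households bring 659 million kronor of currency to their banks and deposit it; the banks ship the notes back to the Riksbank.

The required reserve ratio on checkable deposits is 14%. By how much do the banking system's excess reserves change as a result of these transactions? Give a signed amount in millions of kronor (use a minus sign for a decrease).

+1798.28 million

OMO purchase (from banks) 467 million kronor: reserves +467M, deposits 0.
Government spending 889 million kronor: reserves +889M, deposits +889M.
Currency deposit 659 million kronor: reserves +659M, deposits +659M.
Totals: Δreserves = +2015M, Δdeposits = +1548M.
Δrequired reserves = 14% × +1548M = +216.72M.
Δexcess reserves = Δreserves − Δrequired = +2015M − (+216.72M) = +1798.28 million.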